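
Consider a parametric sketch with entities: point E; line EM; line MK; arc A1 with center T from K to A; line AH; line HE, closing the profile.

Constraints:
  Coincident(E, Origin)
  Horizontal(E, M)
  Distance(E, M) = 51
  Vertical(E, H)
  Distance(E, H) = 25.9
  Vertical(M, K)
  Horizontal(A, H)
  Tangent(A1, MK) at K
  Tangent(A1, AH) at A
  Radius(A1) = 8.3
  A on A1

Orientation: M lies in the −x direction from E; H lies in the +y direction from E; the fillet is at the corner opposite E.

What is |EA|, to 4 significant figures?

49.94

E is at the origin; E and M share the same y with |EM| = 51.0 and M on the −x side, so M = (-51.00, 0.000). EH is vertical with |EH| = 25.9 and H on the +y side, so H = (0.000, 25.90). The virtual corner opposite E is at (-51.00, 25.90). Tangency of A1 to MK means the radius TK is perpendicular to MK and tangency of A1 to AH means the radius TA is perpendicular to AH, with radius 8.3, so the center T sits 8.3 in from both sides at T = (-42.70, 17.60). That places the tangent points at K = (-51.00, 17.60) on MK and A = (-42.70, 25.90) on AH. Then |EA| = |A − E| = 49.94.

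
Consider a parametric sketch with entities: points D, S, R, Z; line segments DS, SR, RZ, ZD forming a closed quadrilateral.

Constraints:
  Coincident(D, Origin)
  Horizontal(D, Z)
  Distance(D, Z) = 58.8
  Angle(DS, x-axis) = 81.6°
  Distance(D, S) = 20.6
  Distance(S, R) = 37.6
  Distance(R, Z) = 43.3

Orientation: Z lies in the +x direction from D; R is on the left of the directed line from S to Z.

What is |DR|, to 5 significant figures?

52.212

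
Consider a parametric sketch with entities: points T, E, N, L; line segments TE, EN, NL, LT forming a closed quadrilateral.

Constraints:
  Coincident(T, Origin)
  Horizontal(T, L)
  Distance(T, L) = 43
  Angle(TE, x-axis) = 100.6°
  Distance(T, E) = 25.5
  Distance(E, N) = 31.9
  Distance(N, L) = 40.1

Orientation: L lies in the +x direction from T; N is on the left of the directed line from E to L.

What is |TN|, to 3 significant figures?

44.0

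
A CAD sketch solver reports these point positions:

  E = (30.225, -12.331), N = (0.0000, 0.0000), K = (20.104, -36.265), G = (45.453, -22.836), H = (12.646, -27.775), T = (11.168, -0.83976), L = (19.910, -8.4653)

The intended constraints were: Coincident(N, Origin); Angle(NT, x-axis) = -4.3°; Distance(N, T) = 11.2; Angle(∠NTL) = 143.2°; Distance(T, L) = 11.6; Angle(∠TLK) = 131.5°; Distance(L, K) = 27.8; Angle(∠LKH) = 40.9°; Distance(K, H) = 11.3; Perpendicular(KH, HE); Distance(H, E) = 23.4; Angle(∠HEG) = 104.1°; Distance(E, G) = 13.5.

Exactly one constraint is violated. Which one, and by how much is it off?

Distance(E, G) = 13.5 — off by 5.00.

N = (0.00, 0.00) ✓; NT at -4.300° ✓; |NT| = 11.20 ✓; ∠NTL = 143.2° ✓; |TL| = 11.60 ✓; ∠TLK = 131.5° ✓; |LK| = 27.80 ✓; ∠LKH = 40.90° ✓; |KH| = 11.30 ✓; ∠(KH, HE) = 90.00° ✓; |HE| = 23.40 ✓; ∠HEG = 104.1° ✓; |EG| = 18.50 ✗.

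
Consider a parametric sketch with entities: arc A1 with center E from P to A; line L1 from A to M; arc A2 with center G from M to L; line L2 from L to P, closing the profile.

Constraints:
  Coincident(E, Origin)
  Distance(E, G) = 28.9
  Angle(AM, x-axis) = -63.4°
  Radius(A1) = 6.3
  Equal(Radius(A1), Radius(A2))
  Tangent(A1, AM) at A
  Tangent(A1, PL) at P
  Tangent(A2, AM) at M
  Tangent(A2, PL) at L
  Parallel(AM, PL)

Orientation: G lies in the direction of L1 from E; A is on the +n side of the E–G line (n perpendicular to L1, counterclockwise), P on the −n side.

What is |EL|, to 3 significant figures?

29.6

The slot axis is L1's direction at -63.4°, so u = (cos -63.4°, sin -63.4°) = (0.448, -0.894) and n = (−sin -63.4°, cos -63.4°) = (0.894, 0.448). E is at the origin and G lies 28.9 along u from E, so G = 28.9·u = (12.9, -25.8). Tangency of A1 to both parallel lines with radius 6.3 puts A and P at E ± 6.3·n: A = (5.63, 2.82), P = (-5.63, -2.82). Equal radii place M and L the same way about G: M = G + 6.3·n = (18.6, -23.0), L = G − 6.3·n = (7.31, -28.7). Then |EL| = |L − E| = 29.6.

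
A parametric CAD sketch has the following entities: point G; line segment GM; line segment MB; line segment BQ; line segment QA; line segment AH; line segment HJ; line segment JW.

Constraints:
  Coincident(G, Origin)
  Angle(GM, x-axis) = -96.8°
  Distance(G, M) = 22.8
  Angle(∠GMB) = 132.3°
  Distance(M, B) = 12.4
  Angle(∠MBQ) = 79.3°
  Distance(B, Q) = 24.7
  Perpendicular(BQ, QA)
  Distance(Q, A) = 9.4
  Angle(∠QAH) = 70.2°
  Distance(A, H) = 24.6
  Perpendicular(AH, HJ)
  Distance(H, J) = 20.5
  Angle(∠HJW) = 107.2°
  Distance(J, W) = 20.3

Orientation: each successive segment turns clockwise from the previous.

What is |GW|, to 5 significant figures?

42.028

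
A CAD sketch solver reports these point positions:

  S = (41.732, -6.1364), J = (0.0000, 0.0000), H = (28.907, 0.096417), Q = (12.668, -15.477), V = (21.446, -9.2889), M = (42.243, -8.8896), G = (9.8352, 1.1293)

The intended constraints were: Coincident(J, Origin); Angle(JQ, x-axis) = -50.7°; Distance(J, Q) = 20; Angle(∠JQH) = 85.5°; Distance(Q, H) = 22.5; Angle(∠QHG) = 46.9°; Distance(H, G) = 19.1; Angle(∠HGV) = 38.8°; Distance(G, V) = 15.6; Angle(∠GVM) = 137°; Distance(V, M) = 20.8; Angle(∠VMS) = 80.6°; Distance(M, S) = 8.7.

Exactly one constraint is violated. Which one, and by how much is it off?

Distance(M, S) = 8.7 — off by 5.90.

J = (0.00, 0.00) ✓; JQ at -50.70° ✓; |JQ| = 20.00 ✓; ∠JQH = 85.50° ✓; |QH| = 22.50 ✓; ∠QHG = 46.90° ✓; |HG| = 19.10 ✓; ∠HGV = 38.80° ✓; |GV| = 15.60 ✓; ∠GVM = 137.0° ✓; |VM| = 20.80 ✓; ∠VMS = 80.59° ✓; |MS| = 2.800 ✗.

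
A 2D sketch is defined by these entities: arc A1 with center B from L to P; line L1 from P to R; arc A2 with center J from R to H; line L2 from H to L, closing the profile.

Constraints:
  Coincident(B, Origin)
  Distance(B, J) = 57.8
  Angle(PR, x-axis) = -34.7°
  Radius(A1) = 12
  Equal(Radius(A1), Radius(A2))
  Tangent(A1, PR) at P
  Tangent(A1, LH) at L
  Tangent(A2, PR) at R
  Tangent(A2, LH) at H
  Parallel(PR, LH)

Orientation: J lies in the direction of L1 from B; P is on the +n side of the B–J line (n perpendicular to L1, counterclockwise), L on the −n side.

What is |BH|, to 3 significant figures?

59.0

The slot axis is L1's direction at -34.7°, so u = (cos -34.7°, sin -34.7°) = (0.822, -0.569) and n = (−sin -34.7°, cos -34.7°) = (0.569, 0.822). B is at the origin and J lies 57.8 along u from B, so J = 57.8·u = (47.5, -32.9). Tangency of A1 to both parallel lines with radius 12.0 puts P and L at B ± 12.0·n: P = (6.83, 9.87), L = (-6.83, -9.87). Equal radii place R and H the same way about J: R = J + 12.0·n = (54.4, -23.0), H = J − 12.0·n = (40.7, -42.8). Then |BH| = |H − B| = 59.0.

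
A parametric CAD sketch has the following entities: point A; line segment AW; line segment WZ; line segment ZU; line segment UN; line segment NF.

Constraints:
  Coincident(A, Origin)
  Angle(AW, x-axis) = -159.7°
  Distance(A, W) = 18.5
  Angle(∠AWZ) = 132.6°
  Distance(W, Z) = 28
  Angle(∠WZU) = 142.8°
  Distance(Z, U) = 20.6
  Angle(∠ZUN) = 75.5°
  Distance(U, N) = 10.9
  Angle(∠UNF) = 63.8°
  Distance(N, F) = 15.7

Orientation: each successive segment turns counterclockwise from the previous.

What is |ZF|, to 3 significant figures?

5.98

∠ZUN = 75.5° gives UN at 29.4° from the x-axis; with |UN| = 10.9, N = (-13.2, -46.9). ∠UNF = 63.8° gives NF at 146° from the x-axis; with |NF| = 15.7, F = (-26.1, -38.0). Then |ZF| = |F − Z| = 5.98.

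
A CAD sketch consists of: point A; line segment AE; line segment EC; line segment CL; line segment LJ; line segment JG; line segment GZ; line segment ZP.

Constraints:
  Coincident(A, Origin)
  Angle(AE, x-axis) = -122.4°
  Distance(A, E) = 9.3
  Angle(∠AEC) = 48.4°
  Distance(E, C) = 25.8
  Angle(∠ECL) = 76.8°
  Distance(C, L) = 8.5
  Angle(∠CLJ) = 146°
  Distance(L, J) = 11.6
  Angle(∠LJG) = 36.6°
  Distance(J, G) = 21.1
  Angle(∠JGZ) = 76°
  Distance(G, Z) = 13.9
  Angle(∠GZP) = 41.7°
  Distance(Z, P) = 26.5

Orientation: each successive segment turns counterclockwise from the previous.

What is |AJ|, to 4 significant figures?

12.99

A is at the origin; AE runs at -122.4° with length 9.3, so E = (-4.983, -7.852). ∠AEC = 48.4° gives EC at 9.200° from the x-axis; with |EC| = 25.8, C = (20.48, -3.727). ∠ECL = 76.8° gives CL at 112.4° from the x-axis; with |CL| = 8.5, L = (17.25, 4.131). ∠CLJ = 146.0° gives LJ at 146.4° from the x-axis; with |LJ| = 11.6, J = (7.584, 10.55). Then |AJ| = |J − A| = 12.99.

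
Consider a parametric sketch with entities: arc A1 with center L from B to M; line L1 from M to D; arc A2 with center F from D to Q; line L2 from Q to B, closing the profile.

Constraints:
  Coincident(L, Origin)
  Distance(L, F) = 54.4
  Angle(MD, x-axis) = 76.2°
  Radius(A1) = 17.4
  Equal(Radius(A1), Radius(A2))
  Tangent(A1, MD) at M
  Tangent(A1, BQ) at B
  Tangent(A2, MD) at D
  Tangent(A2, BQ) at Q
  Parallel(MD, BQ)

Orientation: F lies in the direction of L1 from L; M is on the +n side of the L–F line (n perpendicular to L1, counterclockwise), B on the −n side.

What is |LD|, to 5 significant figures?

57.115

The slot axis is L1's direction at 76.2°, so u = (cos 76.2°, sin 76.2°) = (0.23853, 0.97113) and n = (−sin 76.2°, cos 76.2°) = (-0.97113, 0.23853). L is at the origin and F lies 54.4 along u from L, so F = 54.4·u = (12.976, 52.830). Tangency of A1 to both parallel lines with radius 17.4 puts M and B at L ± 17.4·n: M = (-16.898, 4.1505), B = (16.898, -4.1505). Equal radii place D and Q the same way about F: D = F + 17.4·n = (-3.9215, 56.980), Q = F − 17.4·n = (29.874, 48.679). Then |LD| = |D − L| = 57.115.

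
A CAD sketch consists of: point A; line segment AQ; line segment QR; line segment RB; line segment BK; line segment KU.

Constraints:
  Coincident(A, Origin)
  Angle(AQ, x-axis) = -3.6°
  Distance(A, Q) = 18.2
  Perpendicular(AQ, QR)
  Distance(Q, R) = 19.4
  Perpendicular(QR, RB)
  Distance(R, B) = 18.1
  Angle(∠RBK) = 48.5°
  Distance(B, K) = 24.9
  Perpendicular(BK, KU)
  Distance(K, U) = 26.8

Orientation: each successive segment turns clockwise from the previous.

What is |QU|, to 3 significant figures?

26.1

A is at the origin; AQ runs at -3.6° with length 18.2, so Q = (18.2, -1.14). AQ ⟂ QR, so QR runs at -93.6°; with |QR| = 19.4, R = (16.9, -20.5). QR ⟂ RB, so RB runs at 176°; with |RB| = 18.1, B = (-1.12, -19.4). ∠RBK = 48.5° gives BK at 44.9° from the x-axis; with |BK| = 24.9, K = (16.5, -1.79). The perpendicularity gives KU at right angles to BK, so KU runs at -45.1°; with |KU| = 26.8, U = (35.4, -20.8). Then |QU| = |U − Q| = 26.1.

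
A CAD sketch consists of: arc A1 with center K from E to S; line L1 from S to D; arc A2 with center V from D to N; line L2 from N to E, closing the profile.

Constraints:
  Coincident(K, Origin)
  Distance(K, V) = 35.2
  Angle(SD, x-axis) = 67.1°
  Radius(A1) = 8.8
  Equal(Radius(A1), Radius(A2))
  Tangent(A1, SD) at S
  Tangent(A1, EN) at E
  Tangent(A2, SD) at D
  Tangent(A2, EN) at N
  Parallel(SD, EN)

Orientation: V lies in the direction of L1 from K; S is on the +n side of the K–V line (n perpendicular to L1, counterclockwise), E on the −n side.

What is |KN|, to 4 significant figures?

36.28

Tangency of A1 to both parallel lines with radius 8.8 puts S and E at K ± 8.8·n: S = (-8.106, 3.424), E = (8.106, -3.424). Equal radii place D and N the same way about V: D = V + 8.8·n = (5.591, 35.85), N = V − 8.8·n = (21.80, 29.00). Then |KN| = |N − K| = 36.28.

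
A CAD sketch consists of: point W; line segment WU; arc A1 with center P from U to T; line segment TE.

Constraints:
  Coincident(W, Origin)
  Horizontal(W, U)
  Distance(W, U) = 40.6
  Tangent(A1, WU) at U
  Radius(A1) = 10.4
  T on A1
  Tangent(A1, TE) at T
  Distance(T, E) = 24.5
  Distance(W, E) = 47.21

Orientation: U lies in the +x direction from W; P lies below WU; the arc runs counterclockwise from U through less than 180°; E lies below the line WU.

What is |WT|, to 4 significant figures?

32.10

Checks: ∠(PU, UW) = 90.00° ✓; |PT| = 10.40 ✓; ∠(PT, TE) = 90.00° ✓; |TE| = 24.50 ✓; |WE| = 47.21 ✓.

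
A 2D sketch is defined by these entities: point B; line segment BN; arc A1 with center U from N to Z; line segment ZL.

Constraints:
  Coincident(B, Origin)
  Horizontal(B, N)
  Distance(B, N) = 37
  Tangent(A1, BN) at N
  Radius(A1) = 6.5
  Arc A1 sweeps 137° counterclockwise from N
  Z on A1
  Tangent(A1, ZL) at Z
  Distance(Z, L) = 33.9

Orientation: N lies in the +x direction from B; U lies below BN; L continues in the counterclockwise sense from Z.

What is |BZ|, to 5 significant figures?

34.457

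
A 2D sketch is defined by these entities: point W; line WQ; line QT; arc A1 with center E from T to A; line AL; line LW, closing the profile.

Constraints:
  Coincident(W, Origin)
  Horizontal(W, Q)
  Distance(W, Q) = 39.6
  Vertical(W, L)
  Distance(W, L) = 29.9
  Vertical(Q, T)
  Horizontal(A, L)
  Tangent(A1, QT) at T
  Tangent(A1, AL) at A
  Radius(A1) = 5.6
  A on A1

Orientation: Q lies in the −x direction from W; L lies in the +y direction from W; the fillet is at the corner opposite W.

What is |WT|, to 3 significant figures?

46.5

W is at the origin; WQ is horizontal with |WQ| = 39.6 and Q on the −x side, so Q = (-39.6, 0.00). W and L share the same x with |WL| = 29.9 and L on the +y side, so L = (0.00, 29.9). The virtual corner opposite W is at (-39.6, 29.9). Since A1 is tangent to QT there, ET ⟂ QT and the tangent condition forces EA to be normal to AL, with radius 5.6, so the center E sits 5.6 in from both sides at E = (-34.0, 24.3). That places the tangent points at T = (-39.6, 24.3) on QT and A = (-34.0, 29.9) on AL. Then |WT| = |T − W| = 46.5.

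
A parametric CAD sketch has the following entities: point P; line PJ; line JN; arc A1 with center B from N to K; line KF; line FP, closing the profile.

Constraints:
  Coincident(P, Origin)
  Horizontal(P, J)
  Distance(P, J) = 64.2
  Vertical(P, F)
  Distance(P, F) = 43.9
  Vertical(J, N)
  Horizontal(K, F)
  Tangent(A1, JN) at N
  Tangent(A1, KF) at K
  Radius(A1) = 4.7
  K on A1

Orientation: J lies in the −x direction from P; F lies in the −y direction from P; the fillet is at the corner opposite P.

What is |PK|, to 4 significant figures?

73.94

P is at the origin; PJ is horizontal with |PJ| = 64.2 and J on the −x side, so J = (-64.20, 0.000). P and F share the same x with |PF| = 43.9 and F on the −y side, so F = (0.000, -43.90). The virtual corner opposite P is at (-64.20, -43.90). Since A1 is tangent to JN there, BN ⟂ JN and the tangent condition forces BK to be normal to KF, with radius 4.7, so the center B sits 4.7 in from both sides at B = (-59.50, -39.20). That places the tangent points at N = (-64.20, -39.20) on JN and K = (-59.50, -43.90) on KF. Then |PK| = |K − P| = 73.94.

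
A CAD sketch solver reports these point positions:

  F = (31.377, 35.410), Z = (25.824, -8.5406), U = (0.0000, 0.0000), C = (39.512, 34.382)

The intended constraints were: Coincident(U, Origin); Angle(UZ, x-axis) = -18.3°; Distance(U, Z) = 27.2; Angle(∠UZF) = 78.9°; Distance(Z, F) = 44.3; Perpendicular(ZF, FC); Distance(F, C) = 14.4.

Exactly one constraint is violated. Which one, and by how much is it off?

Distance(F, C) = 14.4 — off by 6.20.

U = (0.00, 0.00) ✓; UZ at -18.30° ✓; |UZ| = 27.20 ✓; ∠UZF = 78.90° ✓; |ZF| = 44.30 ✓; ∠(ZF, FC) = 90.00° ✓; |FC| = 8.200 ✗.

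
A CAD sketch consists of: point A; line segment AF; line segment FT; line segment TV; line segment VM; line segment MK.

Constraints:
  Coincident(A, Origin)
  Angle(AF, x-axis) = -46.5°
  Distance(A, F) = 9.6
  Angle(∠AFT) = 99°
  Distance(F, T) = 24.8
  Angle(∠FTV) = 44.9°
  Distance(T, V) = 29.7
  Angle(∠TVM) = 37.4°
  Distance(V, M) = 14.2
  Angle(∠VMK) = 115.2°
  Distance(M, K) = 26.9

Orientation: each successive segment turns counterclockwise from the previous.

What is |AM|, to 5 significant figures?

7.6201

∠FTV = 44.9° gives TV at 169.60° from the x-axis; with |TV| = 29.7, V = (-2.1655, 12.445). ∠TVM = 37.4° gives VM at -47.800° from the x-axis; with |VM| = 14.2, M = (7.3729, 1.9253). Then |AM| = |M − A| = 7.6201.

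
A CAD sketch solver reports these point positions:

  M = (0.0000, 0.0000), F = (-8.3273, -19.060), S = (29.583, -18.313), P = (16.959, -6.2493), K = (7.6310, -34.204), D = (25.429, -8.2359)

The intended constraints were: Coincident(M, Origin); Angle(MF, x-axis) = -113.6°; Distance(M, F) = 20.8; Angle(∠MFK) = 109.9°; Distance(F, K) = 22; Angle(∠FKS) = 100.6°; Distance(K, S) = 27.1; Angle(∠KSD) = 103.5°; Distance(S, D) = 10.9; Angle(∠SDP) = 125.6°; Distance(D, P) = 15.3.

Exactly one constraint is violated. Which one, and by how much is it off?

Distance(D, P) = 15.3 — off by 6.60.

M = (0.00, 0.00) ✓; MF at -113.6° ✓; |MF| = 20.80 ✓; ∠MFK = 109.9° ✓; |FK| = 22.00 ✓; ∠FKS = 100.6° ✓; |KS| = 27.10 ✓; ∠KSD = 103.5° ✓; |SD| = 10.90 ✓; ∠SDP = 125.6° ✓; |DP| = 8.700 ✗.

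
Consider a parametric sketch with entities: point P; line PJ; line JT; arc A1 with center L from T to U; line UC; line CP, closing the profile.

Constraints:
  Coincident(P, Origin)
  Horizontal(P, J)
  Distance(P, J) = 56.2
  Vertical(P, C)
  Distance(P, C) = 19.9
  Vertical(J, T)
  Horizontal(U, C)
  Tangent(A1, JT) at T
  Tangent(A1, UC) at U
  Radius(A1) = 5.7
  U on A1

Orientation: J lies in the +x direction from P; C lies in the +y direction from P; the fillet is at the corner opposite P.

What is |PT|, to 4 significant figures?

57.97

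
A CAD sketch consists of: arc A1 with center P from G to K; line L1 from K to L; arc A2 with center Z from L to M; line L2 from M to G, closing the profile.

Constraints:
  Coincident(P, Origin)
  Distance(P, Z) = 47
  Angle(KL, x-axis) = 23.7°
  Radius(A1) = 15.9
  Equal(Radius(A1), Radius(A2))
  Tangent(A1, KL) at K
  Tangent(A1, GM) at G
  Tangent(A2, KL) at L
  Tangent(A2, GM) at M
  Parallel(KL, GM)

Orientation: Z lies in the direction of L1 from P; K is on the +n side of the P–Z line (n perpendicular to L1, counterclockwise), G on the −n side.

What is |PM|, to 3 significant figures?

49.6

The slot axis is L1's direction at 23.7°, so u = (cos 23.7°, sin 23.7°) = (0.916, 0.402) and n = (−sin 23.7°, cos 23.7°) = (-0.402, 0.916). P is at the origin and Z lies 47.0 along u from P, so Z = 47.0·u = (43.0, 18.9). Tangency of A1 to both parallel lines with radius 15.9 puts K and G at P ± 15.9·n: K = (-6.39, 14.6), G = (6.39, -14.6). Equal radii place L and M the same way about Z: L = Z + 15.9·n = (36.6, 33.5), M = Z − 15.9·n = (49.4, 4.33). Then |PM| = |M − P| = 49.6.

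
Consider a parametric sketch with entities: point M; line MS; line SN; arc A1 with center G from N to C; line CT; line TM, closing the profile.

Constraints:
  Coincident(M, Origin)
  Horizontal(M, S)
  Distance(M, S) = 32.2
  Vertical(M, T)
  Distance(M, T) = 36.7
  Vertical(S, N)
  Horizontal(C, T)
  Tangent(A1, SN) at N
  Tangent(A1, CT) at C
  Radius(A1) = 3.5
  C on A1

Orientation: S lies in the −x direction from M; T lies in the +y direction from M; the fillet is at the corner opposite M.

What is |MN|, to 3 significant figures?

46.3

The virtual corner opposite M is at (-32.2, 36.7). Tangency of A1 to SN means the radius GN is perpendicular to SN and the tangent condition forces GC to be normal to CT, with radius 3.5, so the center G sits 3.5 in from both sides at G = (-28.7, 33.2). That places the tangent points at N = (-32.2, 33.2) on SN and C = (-28.7, 36.7) on CT. Then |MN| = |N − M| = 46.3.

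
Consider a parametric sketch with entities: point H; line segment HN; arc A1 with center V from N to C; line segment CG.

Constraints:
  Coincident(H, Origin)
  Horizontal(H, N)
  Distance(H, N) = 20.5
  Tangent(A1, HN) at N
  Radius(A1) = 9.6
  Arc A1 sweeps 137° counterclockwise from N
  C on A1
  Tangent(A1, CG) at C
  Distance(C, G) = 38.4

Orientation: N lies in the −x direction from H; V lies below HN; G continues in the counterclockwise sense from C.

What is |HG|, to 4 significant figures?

42.82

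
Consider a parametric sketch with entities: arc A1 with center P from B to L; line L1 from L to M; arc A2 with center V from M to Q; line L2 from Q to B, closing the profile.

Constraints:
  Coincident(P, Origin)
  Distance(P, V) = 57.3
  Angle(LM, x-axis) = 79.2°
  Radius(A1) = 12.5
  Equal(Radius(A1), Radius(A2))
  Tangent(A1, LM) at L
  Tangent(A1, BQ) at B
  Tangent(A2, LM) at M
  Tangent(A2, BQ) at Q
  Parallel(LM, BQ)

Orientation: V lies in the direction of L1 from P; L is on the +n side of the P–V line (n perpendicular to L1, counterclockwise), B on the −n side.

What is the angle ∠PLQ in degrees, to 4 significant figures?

66.43°

The slot axis is L1's direction at 79.2°, so u = (cos 79.2°, sin 79.2°) = (0.1874, 0.9823) and n = (−sin 79.2°, cos 79.2°) = (-0.9823, 0.1874). P is at the origin and V lies 57.3 along u from P, so V = 57.3·u = (10.74, 56.29). Tangency of A1 to both parallel lines with radius 12.5 puts L and B at P ± 12.5·n: L = (-12.28, 2.342), B = (12.28, -2.342). Equal radii place M and Q the same way about V: M = V + 12.5·n = (-1.542, 58.63), Q = V − 12.5·n = (23.02, 53.94). Then cos ∠PLQ = LP·LQ / (|LP||LQ|), giving 66.43°.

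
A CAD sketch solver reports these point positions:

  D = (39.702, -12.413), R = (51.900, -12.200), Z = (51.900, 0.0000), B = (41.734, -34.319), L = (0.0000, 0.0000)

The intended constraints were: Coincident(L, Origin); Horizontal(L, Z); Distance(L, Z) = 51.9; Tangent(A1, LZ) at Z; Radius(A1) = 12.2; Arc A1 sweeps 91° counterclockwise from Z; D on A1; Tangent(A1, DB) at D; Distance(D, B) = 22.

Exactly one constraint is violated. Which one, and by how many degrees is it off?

Tangent(A1, DB) at D — off by 4.30°.

L = (0.00, 0.00) ✓; L.y = 0.00, Z.y = 0.00 ✓; |LZ| = 51.90 ✓; ∠(RZ, ZL) = 90.00° ✓; |RZ| = 12.20 ✓; bearing(R→D) − bearing(R→Z) = 91.00° ✓; |RD| = 12.20 ✓; ∠(RD, DB) = 85.70° ✗; |DB| = 22.00 ✓.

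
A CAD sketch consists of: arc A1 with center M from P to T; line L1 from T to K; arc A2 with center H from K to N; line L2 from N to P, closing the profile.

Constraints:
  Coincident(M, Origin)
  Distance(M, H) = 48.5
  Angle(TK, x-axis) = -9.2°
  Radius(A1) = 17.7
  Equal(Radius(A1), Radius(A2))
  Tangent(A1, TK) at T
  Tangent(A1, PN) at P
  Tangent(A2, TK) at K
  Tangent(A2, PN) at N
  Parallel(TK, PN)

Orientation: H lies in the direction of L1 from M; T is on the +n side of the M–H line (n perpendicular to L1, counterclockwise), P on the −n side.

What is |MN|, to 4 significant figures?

51.63

Tangency of A1 to both parallel lines with radius 17.7 puts T and P at M ± 17.7·n: T = (2.830, 17.47), P = (-2.830, -17.47). Equal radii place K and N the same way about H: K = H + 17.7·n = (50.71, 9.718), N = H − 17.7·n = (45.05, -25.23). Then |MN| = |N − M| = 51.63.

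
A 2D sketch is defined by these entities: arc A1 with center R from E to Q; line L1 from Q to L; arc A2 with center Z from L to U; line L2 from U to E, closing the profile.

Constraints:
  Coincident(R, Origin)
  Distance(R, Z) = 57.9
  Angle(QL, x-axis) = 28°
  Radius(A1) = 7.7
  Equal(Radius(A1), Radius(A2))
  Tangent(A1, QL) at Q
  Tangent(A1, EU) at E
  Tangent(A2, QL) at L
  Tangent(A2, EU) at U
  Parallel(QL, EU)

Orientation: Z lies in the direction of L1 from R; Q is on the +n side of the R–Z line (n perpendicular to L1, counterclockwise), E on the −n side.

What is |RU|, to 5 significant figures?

58.410

Tangency of A1 to both parallel lines with radius 7.7 puts Q and E at R ± 7.7·n: Q = (-3.6149, 6.7987), E = (3.6149, -6.7987). Equal radii place L and U the same way about Z: L = Z + 7.7·n = (47.508, 33.981), U = Z − 7.7·n = (54.738, 20.384). Then |RU| = |U − R| = 58.410.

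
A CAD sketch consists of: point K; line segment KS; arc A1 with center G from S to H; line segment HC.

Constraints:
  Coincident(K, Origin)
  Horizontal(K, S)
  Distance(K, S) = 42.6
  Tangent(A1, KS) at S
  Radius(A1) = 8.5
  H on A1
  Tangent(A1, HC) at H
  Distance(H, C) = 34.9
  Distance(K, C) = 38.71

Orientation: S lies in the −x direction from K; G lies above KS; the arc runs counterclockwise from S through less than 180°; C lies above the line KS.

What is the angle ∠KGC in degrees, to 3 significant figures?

57.5°

K is at the origin; KS is horizontal with |KS| = 42.6 and S on the −x side, so S = (-42.6, 0.00). Tangency of A1 to KS means the radius GS is perpendicular to KS, so G = S + (0, 8.5) = (-42.6, 8.50). Since GH ⟂ HC (tangency), |GC| = √(8.5² + 34.9²) = 35.9 regardless of where H sits on A1. So C lies on both circle(K, 38.71) and circle(G, 35.9); the above-KS intersection is C = (-17.7, 34.4). H is the foot of the tangent from C: H = (-35.2, 4.23).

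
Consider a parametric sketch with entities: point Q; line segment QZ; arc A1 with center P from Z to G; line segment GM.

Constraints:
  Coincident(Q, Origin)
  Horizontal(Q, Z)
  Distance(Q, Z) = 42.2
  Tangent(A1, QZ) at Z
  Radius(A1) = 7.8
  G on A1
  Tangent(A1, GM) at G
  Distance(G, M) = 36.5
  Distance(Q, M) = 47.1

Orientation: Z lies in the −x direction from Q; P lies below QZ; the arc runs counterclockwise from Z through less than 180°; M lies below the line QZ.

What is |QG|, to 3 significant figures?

49.8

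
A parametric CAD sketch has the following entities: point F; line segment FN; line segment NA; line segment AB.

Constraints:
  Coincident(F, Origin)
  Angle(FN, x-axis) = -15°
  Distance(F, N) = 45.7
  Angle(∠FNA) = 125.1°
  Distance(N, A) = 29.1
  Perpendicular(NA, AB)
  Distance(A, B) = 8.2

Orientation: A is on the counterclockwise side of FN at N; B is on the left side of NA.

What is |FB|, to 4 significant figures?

62.60

F is at the origin; FN runs at -15.0° with length 45.7, so N = 45.7·(cos -15.0°, sin -15.0°) = (44.14, -11.83). ∠FNA = 125.1°, so NA runs at -15.0° + (180° − 125.1°) = 39.90° from the x-axis; with |NA| = 29.1, A = N + 29.1·(cos 39.90°, sin 39.90°) = (66.47, 6.838). NA ⟂ AB; with |AB| = 8.2 on the left of NA, B = A + 8.2·(-0.6414, 0.7672) = (61.21, 13.13). Then |FB| = |B − F| = 62.60.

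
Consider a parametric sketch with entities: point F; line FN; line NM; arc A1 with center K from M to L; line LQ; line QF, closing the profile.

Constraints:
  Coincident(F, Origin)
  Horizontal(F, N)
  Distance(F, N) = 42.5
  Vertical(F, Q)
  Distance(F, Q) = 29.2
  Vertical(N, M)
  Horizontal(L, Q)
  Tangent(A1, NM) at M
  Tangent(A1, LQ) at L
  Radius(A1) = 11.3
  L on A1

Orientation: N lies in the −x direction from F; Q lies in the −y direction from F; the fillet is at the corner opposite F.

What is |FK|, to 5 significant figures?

35.970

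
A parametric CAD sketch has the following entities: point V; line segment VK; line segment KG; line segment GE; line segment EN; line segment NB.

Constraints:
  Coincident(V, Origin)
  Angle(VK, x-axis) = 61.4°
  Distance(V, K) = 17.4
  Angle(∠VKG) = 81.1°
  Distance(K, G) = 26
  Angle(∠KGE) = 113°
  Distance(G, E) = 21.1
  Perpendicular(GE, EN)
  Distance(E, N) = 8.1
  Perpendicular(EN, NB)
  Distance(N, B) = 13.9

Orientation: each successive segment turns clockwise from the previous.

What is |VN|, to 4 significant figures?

24.69

V is at the origin; VK runs at 61.4° with length 17.4, so K = (8.329, 15.28). ∠VKG = 81.1° gives KG at -37.50° from the x-axis; with |KG| = 26.0, G = (28.96, -0.5509). ∠KGE = 113.0° gives GE at -104.5° from the x-axis; with |GE| = 21.1, E = (23.67, -20.98). GE is perpendicular to EN, so EN runs at 165.5°; with |EN| = 8.1, N = (15.83, -18.95). Then |VN| = |N − V| = 24.69.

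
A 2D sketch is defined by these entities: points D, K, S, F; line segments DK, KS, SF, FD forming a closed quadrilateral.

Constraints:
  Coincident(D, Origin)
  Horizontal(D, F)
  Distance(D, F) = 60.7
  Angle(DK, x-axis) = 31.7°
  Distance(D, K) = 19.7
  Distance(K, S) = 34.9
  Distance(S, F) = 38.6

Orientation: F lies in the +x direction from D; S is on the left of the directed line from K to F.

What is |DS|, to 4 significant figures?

54.37

D is at the origin; D and F share the same y with |DF| = 60.7 and F in +x, so F = (60.7, 0). DK runs at 31.7° with |DK| = 19.7, so K = (16.76, 10.35). S is determined by |KS| = 34.9 and |SF| = 38.6 together: it lies at the intersection of circle(K, 34.9) and circle(F, 38.6). With |KF| = 45.14, the foot of the radical line on KF is 19.56 from K and the perpendicular offset is √(34.9² − 19.56²) = 28.90. Taking the left-of-KF solution: S = (42.43, 34.00).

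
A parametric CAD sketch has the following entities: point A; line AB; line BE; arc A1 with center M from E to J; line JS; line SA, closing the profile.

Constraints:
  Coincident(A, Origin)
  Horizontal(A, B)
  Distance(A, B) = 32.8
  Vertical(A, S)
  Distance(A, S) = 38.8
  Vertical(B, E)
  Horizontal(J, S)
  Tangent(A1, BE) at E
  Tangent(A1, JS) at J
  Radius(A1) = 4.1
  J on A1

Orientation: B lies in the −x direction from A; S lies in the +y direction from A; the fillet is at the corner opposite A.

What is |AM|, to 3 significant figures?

45.0

A and S share the same x with |AS| = 38.8 and S on the +y side, so S = (0.00, 38.8). The virtual corner opposite A is at (-32.8, 38.8). Since A1 is tangent to BE there, ME ⟂ BE and A1 meets JS tangentially, so MJ is at right angles to JS, with radius 4.1, so the center M sits 4.1 in from both sides at M = (-28.7, 34.7). Then |AM| = |M − A| = 45.0.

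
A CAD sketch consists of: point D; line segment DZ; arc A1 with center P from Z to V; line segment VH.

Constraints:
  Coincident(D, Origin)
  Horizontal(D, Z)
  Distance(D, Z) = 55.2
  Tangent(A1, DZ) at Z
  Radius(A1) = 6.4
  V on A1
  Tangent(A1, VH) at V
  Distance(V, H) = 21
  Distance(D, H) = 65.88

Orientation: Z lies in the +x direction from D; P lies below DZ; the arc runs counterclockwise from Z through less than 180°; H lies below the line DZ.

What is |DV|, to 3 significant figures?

50.5

Checks: D.y = 0.00, Z.y = 0.00 ✓; |PV| = 6.400 ✓; ∠(PV, VH) = 90.00° ✓; |VH| = 21.00 ✓; |DH| = 65.88 ✓.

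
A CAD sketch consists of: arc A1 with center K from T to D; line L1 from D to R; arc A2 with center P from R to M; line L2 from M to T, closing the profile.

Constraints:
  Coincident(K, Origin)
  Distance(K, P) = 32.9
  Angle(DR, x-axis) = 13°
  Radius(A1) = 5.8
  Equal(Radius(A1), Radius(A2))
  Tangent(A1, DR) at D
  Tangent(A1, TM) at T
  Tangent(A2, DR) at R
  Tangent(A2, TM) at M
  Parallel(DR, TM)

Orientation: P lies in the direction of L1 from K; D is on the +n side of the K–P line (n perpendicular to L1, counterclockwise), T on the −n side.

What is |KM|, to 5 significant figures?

33.407

Tangency of A1 to both parallel lines with radius 5.8 puts D and T at K ± 5.8·n: D = (-1.3047, 5.6513), T = (1.3047, -5.6513). Equal radii place R and M the same way about P: R = P + 5.8·n = (30.752, 13.052), M = P − 5.8·n = (33.361, 1.7495). Then |KM| = |M − K| = 33.407.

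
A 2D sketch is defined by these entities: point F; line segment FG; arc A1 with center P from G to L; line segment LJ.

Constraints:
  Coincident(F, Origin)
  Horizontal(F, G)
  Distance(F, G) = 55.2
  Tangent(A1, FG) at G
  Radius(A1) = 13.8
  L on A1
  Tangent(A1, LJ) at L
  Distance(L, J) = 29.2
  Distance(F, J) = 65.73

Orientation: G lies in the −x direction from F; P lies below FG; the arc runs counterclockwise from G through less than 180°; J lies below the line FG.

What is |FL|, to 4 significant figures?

69.68

Checks: |PL| = 13.80 ✓; ∠(PL, LJ) = 90.00° ✓; |LJ| = 29.20 ✓; |FJ| = 65.73 ✓.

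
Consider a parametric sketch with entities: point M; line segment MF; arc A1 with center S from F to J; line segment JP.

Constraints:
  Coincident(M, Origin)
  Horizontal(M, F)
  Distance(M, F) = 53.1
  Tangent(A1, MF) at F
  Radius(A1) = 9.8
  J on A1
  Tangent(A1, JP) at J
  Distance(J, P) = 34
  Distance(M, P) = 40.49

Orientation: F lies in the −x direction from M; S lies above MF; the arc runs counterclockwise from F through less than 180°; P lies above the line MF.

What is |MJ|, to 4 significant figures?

45.33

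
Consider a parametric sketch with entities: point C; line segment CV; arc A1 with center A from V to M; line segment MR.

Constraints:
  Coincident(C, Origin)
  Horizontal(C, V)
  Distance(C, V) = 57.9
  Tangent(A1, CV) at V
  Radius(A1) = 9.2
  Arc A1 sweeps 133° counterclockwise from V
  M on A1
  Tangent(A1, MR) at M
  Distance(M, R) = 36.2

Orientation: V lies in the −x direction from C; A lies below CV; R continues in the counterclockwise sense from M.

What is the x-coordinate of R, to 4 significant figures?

-39.94

C is at the origin; CV is horizontal with |CV| = 57.9 and V on the −x side, so V = (-57.90, 0.000). Since A1 is tangent to CV there, AV ⟂ CV, so A = V + (0, -9.2) = (-57.90, -9.200). On A1, V sits at bearing 90° from A; a 133° counterclockwise sweep puts M at bearing 223°, so M = A + 9.2·(cos 223°, sin 223°) = (-64.63, -15.47). The tangent condition forces AM to be normal to MR, so MR runs along (−sin 223°, cos 223°); with |MR| = 36.2, R = (-39.94, -41.95). So R.x = -39.94.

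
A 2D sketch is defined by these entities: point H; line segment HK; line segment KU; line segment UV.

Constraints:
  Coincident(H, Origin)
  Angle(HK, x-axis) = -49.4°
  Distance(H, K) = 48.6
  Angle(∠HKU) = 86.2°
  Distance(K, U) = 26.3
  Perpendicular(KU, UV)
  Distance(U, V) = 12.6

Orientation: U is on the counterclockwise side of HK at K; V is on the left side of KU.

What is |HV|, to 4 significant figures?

42.67

H is at the origin; HK runs at -49.4° with length 48.6, so K = 48.6·(cos -49.4°, sin -49.4°) = (31.63, -36.90). ∠HKU = 86.2°, so KU runs at -49.4° + (180° − 86.2°) = 44.40° from the x-axis; with |KU| = 26.3, U = K + 26.3·(cos 44.40°, sin 44.40°) = (50.42, -18.50). The perpendicularity gives UV at right angles to KU; with |UV| = 12.6 on the left of KU, V = U + 12.6·(-0.6997, 0.7145) = (41.60, -9.497). Then |HV| = |V − H| = 42.67.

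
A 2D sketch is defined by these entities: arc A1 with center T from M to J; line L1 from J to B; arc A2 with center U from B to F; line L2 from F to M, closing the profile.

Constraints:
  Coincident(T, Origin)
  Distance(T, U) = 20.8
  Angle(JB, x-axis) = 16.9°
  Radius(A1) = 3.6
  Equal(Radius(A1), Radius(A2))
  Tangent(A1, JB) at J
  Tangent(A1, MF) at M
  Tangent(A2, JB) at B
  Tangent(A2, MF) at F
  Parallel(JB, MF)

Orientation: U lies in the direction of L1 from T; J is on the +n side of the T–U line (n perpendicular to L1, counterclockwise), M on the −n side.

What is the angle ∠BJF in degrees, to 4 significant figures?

19.09°

The slot axis is L1's direction at 16.9°, so u = (cos 16.9°, sin 16.9°) = (0.9568, 0.2907) and n = (−sin 16.9°, cos 16.9°) = (-0.2907, 0.9568). T is at the origin and U lies 20.8 along u from T, so U = 20.8·u = (19.90, 6.047). Tangency of A1 to both parallel lines with radius 3.6 puts J and M at T ± 3.6·n: J = (-1.047, 3.445), M = (1.047, -3.445). Equal radii place B and F the same way about U: B = U + 3.6·n = (18.86, 9.491), F = U − 3.6·n = (20.95, 2.602). Then cos ∠BJF = JB·JF / (|JB||JF|), giving 19.09°.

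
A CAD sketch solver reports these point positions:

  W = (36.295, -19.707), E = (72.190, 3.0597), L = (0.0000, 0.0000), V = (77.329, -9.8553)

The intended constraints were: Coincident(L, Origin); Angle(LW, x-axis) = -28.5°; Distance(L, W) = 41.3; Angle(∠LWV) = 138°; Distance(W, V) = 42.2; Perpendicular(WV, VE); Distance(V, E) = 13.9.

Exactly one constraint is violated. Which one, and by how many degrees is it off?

Perpendicular(WV, VE) — off by 8.20°.

L = (0.00, 0.00) ✓; LW at -28.50° ✓; |LW| = 41.30 ✓; ∠LWV = 138.0° ✓; |WV| = 42.20 ✓; ∠(WV, VE) = 98.20° ✗; |VE| = 13.90 ✓.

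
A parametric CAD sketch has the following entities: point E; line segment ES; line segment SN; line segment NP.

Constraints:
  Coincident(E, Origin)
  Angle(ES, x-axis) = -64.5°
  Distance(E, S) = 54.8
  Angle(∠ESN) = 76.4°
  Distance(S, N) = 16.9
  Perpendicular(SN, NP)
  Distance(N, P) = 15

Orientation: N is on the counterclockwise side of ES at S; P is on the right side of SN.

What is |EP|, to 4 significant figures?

68.38

E is at the origin; ES runs at -64.5° with length 54.8, so S = 54.8·(cos -64.5°, sin -64.5°) = (23.59, -49.46). ∠ESN = 76.4°, so SN runs at -64.5° + (180° − 76.4°) = 39.10° from the x-axis; with |SN| = 16.9, N = S + 16.9·(cos 39.10°, sin 39.10°) = (36.71, -38.80). SN ⟂ NP; with |NP| = 15.0 on the right of SN, P = N + 15.0·(0.6307, -0.7760) = (46.17, -50.44). Then |EP| = |P − E| = 68.38.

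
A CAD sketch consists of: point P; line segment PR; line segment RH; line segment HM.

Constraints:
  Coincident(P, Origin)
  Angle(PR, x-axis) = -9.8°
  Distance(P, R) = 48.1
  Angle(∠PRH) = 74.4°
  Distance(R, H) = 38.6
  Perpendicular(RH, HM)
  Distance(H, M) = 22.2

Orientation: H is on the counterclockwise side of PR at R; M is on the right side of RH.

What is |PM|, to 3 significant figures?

73.2

P is at the origin; PR runs at -9.8° with length 48.1, so R = 48.1·(cos -9.8°, sin -9.8°) = (47.4, -8.19). ∠PRH = 74.4°, so RH runs at -9.8° + (180° − 74.4°) = 95.8° from the x-axis; with |RH| = 38.6, H = R + 38.6·(cos 95.8°, sin 95.8°) = (43.5, 30.2). The perpendicularity gives HM at right angles to RH; with |HM| = 22.2 on the right of RH, M = H + 22.2·(0.995, 0.101) = (65.6, 32.5). Then |PM| = |M − P| = 73.2.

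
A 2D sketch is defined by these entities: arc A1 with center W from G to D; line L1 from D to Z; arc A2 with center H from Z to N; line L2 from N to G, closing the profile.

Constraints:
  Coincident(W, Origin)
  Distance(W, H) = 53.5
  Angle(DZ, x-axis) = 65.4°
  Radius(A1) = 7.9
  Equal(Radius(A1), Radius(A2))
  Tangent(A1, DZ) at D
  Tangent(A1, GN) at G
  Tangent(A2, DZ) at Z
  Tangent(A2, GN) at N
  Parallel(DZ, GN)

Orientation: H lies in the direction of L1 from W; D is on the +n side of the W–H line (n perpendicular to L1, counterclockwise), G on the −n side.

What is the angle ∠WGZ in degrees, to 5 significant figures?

73.547°

The slot axis is L1's direction at 65.4°, so u = (cos 65.4°, sin 65.4°) = (0.41628, 0.90924) and n = (−sin 65.4°, cos 65.4°) = (-0.90924, 0.41628). W is at the origin and H lies 53.5 along u from W, so H = 53.5·u = (22.271, 48.644). Tangency of A1 to both parallel lines with radius 7.9 puts D and G at W ± 7.9·n: D = (-7.1830, 3.2886), G = (7.1830, -3.2886). Equal radii place Z and N the same way about H: Z = H + 7.9·n = (15.088, 51.933), N = H − 7.9·n = (29.454, 45.356). Then cos ∠WGZ = GW·GZ / (|GW||GZ|), giving 73.547°.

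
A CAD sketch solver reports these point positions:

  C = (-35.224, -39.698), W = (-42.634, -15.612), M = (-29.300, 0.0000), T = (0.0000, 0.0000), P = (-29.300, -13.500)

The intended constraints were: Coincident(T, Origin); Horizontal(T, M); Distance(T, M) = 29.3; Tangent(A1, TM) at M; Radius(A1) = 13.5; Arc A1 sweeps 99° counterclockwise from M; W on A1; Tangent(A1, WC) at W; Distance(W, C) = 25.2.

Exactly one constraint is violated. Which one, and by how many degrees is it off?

Tangent(A1, WC) at W — off by 8.10°.

T = (0.00, 0.00) ✓; T.y = 0.00, M.y = 0.00 ✓; |TM| = 29.30 ✓; ∠(PM, MT) = 90.00° ✓; |PM| = 13.50 ✓; bearing(P→W) − bearing(P→M) = 99.00° ✓; |PW| = 13.50 ✓; ∠(PW, WC) = 81.90° ✗; |WC| = 25.20 ✓.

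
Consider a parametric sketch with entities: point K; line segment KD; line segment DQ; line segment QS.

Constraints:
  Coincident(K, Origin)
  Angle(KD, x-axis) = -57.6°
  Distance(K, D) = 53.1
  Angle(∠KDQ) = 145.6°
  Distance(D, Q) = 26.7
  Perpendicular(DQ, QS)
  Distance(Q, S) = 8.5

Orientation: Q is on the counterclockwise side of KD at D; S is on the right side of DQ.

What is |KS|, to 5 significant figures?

80.339

∠KDQ = 145.6°, so DQ runs at -57.6° + (180° − 145.6°) = -23.200° from the x-axis; with |DQ| = 26.7, Q = D + 26.7·(cos -23.200°, sin -23.200°) = (52.993, -55.352). The perpendicularity gives QS at right angles to DQ; with |QS| = 8.5 on the right of DQ, S = Q + 8.5·(-0.39394, -0.91914) = (49.645, -63.165). Then |KS| = |S − K| = 80.339.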